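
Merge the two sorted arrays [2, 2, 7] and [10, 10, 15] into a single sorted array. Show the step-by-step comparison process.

Merging process:

Compare 2 vs 10: take 2 from left. Merged: [2]
Compare 2 vs 10: take 2 from left. Merged: [2, 2]
Compare 7 vs 10: take 7 from left. Merged: [2, 2, 7]
Append remaining from right: [10, 10, 15]. Merged: [2, 2, 7, 10, 10, 15]

Final merged array: [2, 2, 7, 10, 10, 15]
Total comparisons: 3

The merged array is [2, 2, 7, 10, 10, 15], requiring 3 comparisons. The merge step runs in O(n) time where n is the total number of elements.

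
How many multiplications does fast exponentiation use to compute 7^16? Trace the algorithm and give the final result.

Computing 7^16 by squaring (build up from 7^1; each line after the first costs one multiplication):

7^1 = 7
7^2 = (7^1)^2 = 7^2 = 49
7^4 = (7^2)^2 = 49^2 = 2401
7^8 = (7^4)^2 = 2401^2 = 5764801
7^16 = (7^8)^2 = 5764801^2 = 33232930569601

Result: 33232930569601
Multiplications needed: 4 (4 lines after 7^1)

7^16 = 33232930569601. Using exponentiation by squaring, this requires 4 multiplications. The key idea: if the exponent is even, square the half-power; if odd, multiply by the base once.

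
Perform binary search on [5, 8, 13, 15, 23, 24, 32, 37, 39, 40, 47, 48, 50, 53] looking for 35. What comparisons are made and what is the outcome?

Binary search for 35 in [5, 8, 13, 15, 23, 24, 32, 37, 39, 40, 47, 48, 50, 53]:

lo=0, hi=13, mid=6, arr[mid]=32 -> 32 < 35, search right half
lo=7, hi=13, mid=10, arr[mid]=47 -> 47 > 35, search left half
lo=7, hi=9, mid=8, arr[mid]=39 -> 39 > 35, search left half
lo=7, hi=7, mid=7, arr[mid]=37 -> 37 > 35, search left half
lo=7 > hi=6, target 35 not found

Binary search determines that 35 is not in the array after 4 comparisons. The search space was exhausted without finding the target.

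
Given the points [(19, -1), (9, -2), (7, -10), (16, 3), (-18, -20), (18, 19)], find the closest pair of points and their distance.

Computing all pairwise distances among 6 points:

d((19, -1), (9, -2)) = 10.0499
d((19, -1), (7, -10)) = 15.0
d((19, -1), (16, 3)) = 5.0 <-- minimum
d((19, -1), (-18, -20)) = 41.5933
d((19, -1), (18, 19)) = 20.025
d((9, -2), (7, -10)) = 8.2462
d((9, -2), (16, 3)) = 8.6023
d((9, -2), (-18, -20)) = 32.45
d((9, -2), (18, 19)) = 22.8473
d((7, -10), (16, 3)) = 15.8114
d((7, -10), (-18, -20)) = 26.9258
d((7, -10), (18, 19)) = 31.0161
d((16, 3), (-18, -20)) = 41.0488
d((16, 3), (18, 19)) = 16.1245
d((-18, -20), (18, 19)) = 53.0754

Closest pair: (19, -1) and (16, 3) with distance 5.0

The closest pair is (19, -1) and (16, 3) with Euclidean distance 5.0. For 6 points, brute-force pairwise comparison is shown above. For large n, the divide-and-conquer algorithm (sort by x, recurse on halves, check the dividing strip) achieves O(n log n).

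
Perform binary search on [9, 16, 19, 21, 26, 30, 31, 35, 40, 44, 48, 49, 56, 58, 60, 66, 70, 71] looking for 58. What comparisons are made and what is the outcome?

Binary search for 58 in [9, 16, 19, 21, 26, 30, 31, 35, 40, 44, 48, 49, 56, 58, 60, 66, 70, 71]:

lo=0, hi=17, mid=8, arr[mid]=40 -> 40 < 58, search right half
lo=9, hi=17, mid=13, arr[mid]=58 -> Found target at index 13!

Binary search finds 58 at index 13 after 2 comparisons. The search repeatedly halves the search space by comparing with the middle element.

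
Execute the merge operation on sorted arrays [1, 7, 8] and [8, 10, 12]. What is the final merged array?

Merging process:

Compare 1 vs 8: take 1 from left. Merged: [1]
Compare 7 vs 8: take 7 from left. Merged: [1, 7]
Compare 8 vs 8: take 8 from left. Merged: [1, 7, 8]
Append remaining from right: [8, 10, 12]. Merged: [1, 7, 8, 8, 10, 12]

Final merged array: [1, 7, 8, 8, 10, 12]
Total comparisons: 3

The merged array is [1, 7, 8, 8, 10, 12], requiring 3 comparisons. The merge step runs in O(n) time where n is the total number of elements.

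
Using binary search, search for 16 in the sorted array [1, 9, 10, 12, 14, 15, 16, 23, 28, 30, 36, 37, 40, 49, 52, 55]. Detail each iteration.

Binary search for 16 in [1, 9, 10, 12, 14, 15, 16, 23, 28, 30, 36, 37, 40, 49, 52, 55]:

lo=0, hi=15, mid=7, arr[mid]=23 -> 23 > 16, search left half
lo=0, hi=6, mid=3, arr[mid]=12 -> 12 < 16, search right half
lo=4, hi=6, mid=5, arr[mid]=15 -> 15 < 16, search right half
lo=6, hi=6, mid=6, arr[mid]=16 -> Found target at index 6!

Binary search finds 16 at index 6 after 4 comparisons. The search repeatedly halves the search space by comparing with the middle element.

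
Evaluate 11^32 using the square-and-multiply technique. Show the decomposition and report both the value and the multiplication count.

Computing 11^32 by squaring (build up from 11^1; each line after the first costs one multiplication):

11^1 = 11
11^2 = (11^1)^2 = 11^2 = 121
11^4 = (11^2)^2 = 121^2 = 14641
11^8 = (11^4)^2 = 14641^2 = 214358881
11^16 = (11^8)^2 = 214358881^2 = 45949729863572161
11^32 = (11^16)^2 = 45949729863572161^2 = 2111377674535255285545615254209921

Result: 2111377674535255285545615254209921
Multiplications needed: 5 (5 lines after 11^1)

11^32 = 2111377674535255285545615254209921. Using exponentiation by squaring, this requires 5 multiplications. The key idea: if the exponent is even, square the half-power; if odd, multiply by the base once.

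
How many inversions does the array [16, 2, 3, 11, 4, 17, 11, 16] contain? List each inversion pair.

Finding inversions in [16, 2, 3, 11, 4, 17, 11, 16]:

(0, 1): arr[0]=16 > arr[1]=2
(0, 2): arr[0]=16 > arr[2]=3
(0, 3): arr[0]=16 > arr[3]=11
(0, 4): arr[0]=16 > arr[4]=4
(0, 6): arr[0]=16 > arr[6]=11
(3, 4): arr[3]=11 > arr[4]=4
(5, 6): arr[5]=17 > arr[6]=11
(5, 7): arr[5]=17 > arr[7]=16

Total inversions: 8

The array has 8 inversion(s): (0,1), (0,2), (0,3), (0,4), (0,6), (3,4), (5,6), (5,7). Each pair (i,j) satisfies i < j and arr[i] > arr[j].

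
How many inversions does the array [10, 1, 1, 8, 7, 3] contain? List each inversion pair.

Finding inversions in [10, 1, 1, 8, 7, 3]:

(0, 1): arr[0]=10 > arr[1]=1
(0, 2): arr[0]=10 > arr[2]=1
(0, 3): arr[0]=10 > arr[3]=8
(0, 4): arr[0]=10 > arr[4]=7
(0, 5): arr[0]=10 > arr[5]=3
(3, 4): arr[3]=8 > arr[4]=7
(3, 5): arr[3]=8 > arr[5]=3
(4, 5): arr[4]=7 > arr[5]=3

Total inversions: 8

The array has 8 inversion(s): (0,1), (0,2), (0,3), (0,4), (0,5), (3,4), (3,5), (4,5). Each pair (i,j) satisfies i < j and arr[i] > arr[j].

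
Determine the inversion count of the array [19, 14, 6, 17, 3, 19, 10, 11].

Finding inversions in [19, 14, 6, 17, 3, 19, 10, 11]:

(0, 1): arr[0]=19 > arr[1]=14
(0, 2): arr[0]=19 > arr[2]=6
(0, 3): arr[0]=19 > arr[3]=17
(0, 4): arr[0]=19 > arr[4]=3
(0, 6): arr[0]=19 > arr[6]=10
(0, 7): arr[0]=19 > arr[7]=11
(1, 2): arr[1]=14 > arr[2]=6
(1, 4): arr[1]=14 > arr[4]=3
(1, 6): arr[1]=14 > arr[6]=10
(1, 7): arr[1]=14 > arr[7]=11
(2, 4): arr[2]=6 > arr[4]=3
(3, 4): arr[3]=17 > arr[4]=3
(3, 6): arr[3]=17 > arr[6]=10
(3, 7): arr[3]=17 > arr[7]=11
(5, 6): arr[5]=19 > arr[6]=10
(5, 7): arr[5]=19 > arr[7]=11

Total inversions: 16

The array has 16 inversion(s): (0,1), (0,2), (0,3), (0,4), (0,6), (0,7), (1,2), (1,4), (1,6), (1,7), (2,4), (3,4), (3,6), (3,7), (5,6), (5,7). Each pair (i,j) satisfies i < j and arr[i] > arr[j].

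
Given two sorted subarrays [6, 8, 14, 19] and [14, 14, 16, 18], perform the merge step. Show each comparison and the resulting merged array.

Merging process:

Compare 6 vs 14: take 6 from left. Merged: [6]
Compare 8 vs 14: take 8 from left. Merged: [6, 8]
Compare 14 vs 14: take 14 from left. Merged: [6, 8, 14]
Compare 19 vs 14: take 14 from right. Merged: [6, 8, 14, 14]
Compare 19 vs 14: take 14 from right. Merged: [6, 8, 14, 14, 14]
Compare 19 vs 16: take 16 from right. Merged: [6, 8, 14, 14, 14, 16]
Compare 19 vs 18: take 18 from right. Merged: [6, 8, 14, 14, 14, 16, 18]
Append remaining from left: [19]. Merged: [6, 8, 14, 14, 14, 16, 18, 19]

Final merged array: [6, 8, 14, 14, 14, 16, 18, 19]
Total comparisons: 7

The merged array is [6, 8, 14, 14, 14, 16, 18, 19], requiring 7 comparisons. The merge step runs in O(n) time where n is the total number of elements.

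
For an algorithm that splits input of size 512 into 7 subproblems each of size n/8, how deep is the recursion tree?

For divide and conquer with division factor 8:

Problem sizes at each level:
Level 0: 512
Level 1: 64
Level 2: 8
Level 3: 1

The root is level 0 and the size-1 base case is level 3 (the tree spans levels 0 through 3, i.e. 4 levels counting the root), so the depth is the number of divisions: log_8(512) = 3

The recursion tree depth is log_8(512) = 3. At each level, the problem size is divided by 8, so it takes 3 divisions to reduce to a base case of size 1. The algorithm makes 7 recursive calls at each level.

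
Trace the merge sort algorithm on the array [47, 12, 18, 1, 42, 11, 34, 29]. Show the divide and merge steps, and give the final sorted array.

Merge sort trace:

Split: [47, 12, 18, 1, 42, 11, 34, 29] -> [47, 12, 18, 1] and [42, 11, 34, 29]
  Split: [47, 12, 18, 1] -> [47, 12] and [18, 1]
    Split: [47, 12] -> [47] and [12]
    Merge: [47] + [12] -> [12, 47]
    Split: [18, 1] -> [18] and [1]
    Merge: [18] + [1] -> [1, 18]
  Merge: [12, 47] + [1, 18] -> [1, 12, 18, 47]
  Split: [42, 11, 34, 29] -> [42, 11] and [34, 29]
    Split: [42, 11] -> [42] and [11]
    Merge: [42] + [11] -> [11, 42]
    Split: [34, 29] -> [34] and [29]
    Merge: [34] + [29] -> [29, 34]
  Merge: [11, 42] + [29, 34] -> [11, 29, 34, 42]
Merge: [1, 12, 18, 47] + [11, 29, 34, 42] -> [1, 11, 12, 18, 29, 34, 42, 47]

Final sorted array: [1, 11, 12, 18, 29, 34, 42, 47]

The merge sort proceeds by recursively splitting the array and merging sorted halves.
After all merges, the sorted array is [1, 11, 12, 18, 29, 34, 42, 47].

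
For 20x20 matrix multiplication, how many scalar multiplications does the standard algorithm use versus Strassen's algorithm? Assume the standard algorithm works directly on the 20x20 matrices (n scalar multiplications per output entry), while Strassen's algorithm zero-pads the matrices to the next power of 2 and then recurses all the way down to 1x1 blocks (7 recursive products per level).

Matrix multiplication for 20x20 matrices:

Strassen's algorithm requires power-of-2 dimensions. Pad 20x20 to 32x32 (next power of 2).

Standard algorithm: 20^3 = 8000 multiplications
Strassen's algorithm: 7^(log2(32)) = 7^5 = 16807 multiplications
Difference: 8000 - 16807 = -8807 (Strassen uses MORE here due to padding overhead — for small or just-over-power-of-2 n, padding can outweigh the per-level savings)

Standard: 8000 multiplications (20^3). Strassen: 16807 multiplications (7^5, after padding to 32x32). Strassen reduces 8 recursive multiplications to 7 at each level.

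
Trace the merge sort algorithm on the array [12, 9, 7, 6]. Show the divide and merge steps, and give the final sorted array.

Merge sort trace:

Split: [12, 9, 7, 6] -> [12, 9] and [7, 6]
  Split: [12, 9] -> [12] and [9]
  Merge: [12] + [9] -> [9, 12]
  Split: [7, 6] -> [7] and [6]
  Merge: [7] + [6] -> [6, 7]
Merge: [9, 12] + [6, 7] -> [6, 7, 9, 12]

Final sorted array: [6, 7, 9, 12]

The merge sort proceeds by recursively splitting the array and merging sorted halves.
After all merges, the sorted array is [6, 7, 9, 12].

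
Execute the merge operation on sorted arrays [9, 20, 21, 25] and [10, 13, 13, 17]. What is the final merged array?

Merging process:

Compare 9 vs 10: take 9 from left. Merged: [9]
Compare 20 vs 10: take 10 from right. Merged: [9, 10]
Compare 20 vs 13: take 13 from right. Merged: [9, 10, 13]
Compare 20 vs 13: take 13 from right. Merged: [9, 10, 13, 13]
Compare 20 vs 17: take 17 from right. Merged: [9, 10, 13, 13, 17]
Append remaining from left: [20, 21, 25]. Merged: [9, 10, 13, 13, 17, 20, 21, 25]

Final merged array: [9, 10, 13, 13, 17, 20, 21, 25]
Total comparisons: 5

The merged array is [9, 10, 13, 13, 17, 20, 21, 25], requiring 5 comparisons. The merge step runs in O(n) time where n is the total number of elements.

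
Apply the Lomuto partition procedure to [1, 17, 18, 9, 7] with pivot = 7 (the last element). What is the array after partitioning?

Lomuto partition with pivot = 7:

Initial array: [1, 17, 18, 9, 7]

arr[0]=1 <= 7: swap with position 0, array becomes [1, 17, 18, 9, 7]
arr[1]=17 > 7: no swap
arr[2]=18 > 7: no swap
arr[3]=9 > 7: no swap

Place pivot at position 1: [1, 7, 18, 9, 17]
Pivot position: 1

After partitioning with pivot 7, the array becomes [1, 7, 18, 9, 17]. The pivot is placed at index 1. All elements to the left of the pivot are <= 7, and all elements to the right are > 7.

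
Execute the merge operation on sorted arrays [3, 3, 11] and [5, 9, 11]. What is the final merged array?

Merging process:

Compare 3 vs 5: take 3 from left. Merged: [3]
Compare 3 vs 5: take 3 from left. Merged: [3, 3]
Compare 11 vs 5: take 5 from right. Merged: [3, 3, 5]
Compare 11 vs 9: take 9 from right. Merged: [3, 3, 5, 9]
Compare 11 vs 11: take 11 from left. Merged: [3, 3, 5, 9, 11]
Append remaining from right: [11]. Merged: [3, 3, 5, 9, 11, 11]

Final merged array: [3, 3, 5, 9, 11, 11]
Total comparisons: 5

The merged array is [3, 3, 5, 9, 11, 11], requiring 5 comparisons. The merge step runs in O(n) time where n is the total number of elements.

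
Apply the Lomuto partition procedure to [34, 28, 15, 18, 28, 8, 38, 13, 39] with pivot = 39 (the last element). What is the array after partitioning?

Lomuto partition with pivot = 39:

Initial array: [34, 28, 15, 18, 28, 8, 38, 13, 39]

arr[0]=34 <= 39: swap with position 0, array becomes [34, 28, 15, 18, 28, 8, 38, 13, 39]
arr[1]=28 <= 39: swap with position 1, array becomes [34, 28, 15, 18, 28, 8, 38, 13, 39]
arr[2]=15 <= 39: swap with position 2, array becomes [34, 28, 15, 18, 28, 8, 38, 13, 39]
arr[3]=18 <= 39: swap with position 3, array becomes [34, 28, 15, 18, 28, 8, 38, 13, 39]
arr[4]=28 <= 39: swap with position 4, array becomes [34, 28, 15, 18, 28, 8, 38, 13, 39]
arr[5]=8 <= 39: swap with position 5, array becomes [34, 28, 15, 18, 28, 8, 38, 13, 39]
arr[6]=38 <= 39: swap with position 6, array becomes [34, 28, 15, 18, 28, 8, 38, 13, 39]
arr[7]=13 <= 39: swap with position 7, array becomes [34, 28, 15, 18, 28, 8, 38, 13, 39]

Place pivot at position 8: [34, 28, 15, 18, 28, 8, 38, 13, 39]
Pivot position: 8

After partitioning with pivot 39, the array becomes [34, 28, 15, 18, 28, 8, 38, 13, 39]. The pivot is placed at index 8. All elements to the left of the pivot are <= 39, and all elements to the right are > 39.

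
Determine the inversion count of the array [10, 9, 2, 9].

Finding inversions in [10, 9, 2, 9]:

(0, 1): arr[0]=10 > arr[1]=9
(0, 2): arr[0]=10 > arr[2]=2
(0, 3): arr[0]=10 > arr[3]=9
(1, 2): arr[1]=9 > arr[2]=2

Total inversions: 4

The array has 4 inversion(s): (0,1), (0,2), (0,3), (1,2). Each pair (i,j) satisfies i < j and arr[i] > arr[j].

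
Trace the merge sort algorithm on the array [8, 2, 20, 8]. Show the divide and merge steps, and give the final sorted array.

Merge sort trace:

Split: [8, 2, 20, 8] -> [8, 2] and [20, 8]
  Split: [8, 2] -> [8] and [2]
  Merge: [8] + [2] -> [2, 8]
  Split: [20, 8] -> [20] and [8]
  Merge: [20] + [8] -> [8, 20]
Merge: [2, 8] + [8, 20] -> [2, 8, 8, 20]

Final sorted array: [2, 8, 8, 20]

The merge sort proceeds by recursively splitting the array and merging sorted halves.
After all merges, the sorted array is [2, 8, 8, 20].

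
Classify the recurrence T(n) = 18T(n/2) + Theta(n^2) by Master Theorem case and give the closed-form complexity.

Master Theorem for T(n) = 18T(n/2) + O(n^2):

a = 18, b = 2, c = 2
log_b(a) = log_2(18) = 4.1699

Case 1: c = 2 < log_2(18) = 4.1699
T(n) = O(n^(log_2 18))

For T(n) = 18T(n/2) + O(n^2): log_2(18) = 4.1699. This is Case 1 of the Master Theorem (c < log_b(a), work dominated by leaves), giving O(n^(log_2 18)).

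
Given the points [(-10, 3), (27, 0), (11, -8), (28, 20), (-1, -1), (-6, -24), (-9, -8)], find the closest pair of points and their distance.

Computing all pairwise distances among 7 points:

d((-10, 3), (27, 0)) = 37.1214
d((-10, 3), (11, -8)) = 23.7065
d((-10, 3), (28, 20)) = 41.6293
d((-10, 3), (-1, -1)) = 9.8489 <-- minimum
d((-10, 3), (-6, -24)) = 27.2947
d((-10, 3), (-9, -8)) = 11.0454
d((27, 0), (11, -8)) = 17.8885
d((27, 0), (28, 20)) = 20.025
d((27, 0), (-1, -1)) = 28.0179
d((27, 0), (-6, -24)) = 40.8044
d((27, 0), (-9, -8)) = 36.8782
d((11, -8), (28, 20)) = 32.7567
d((11, -8), (-1, -1)) = 13.8924
d((11, -8), (-6, -24)) = 23.3452
d((11, -8), (-9, -8)) = 20.0
d((28, 20), (-1, -1)) = 35.805
d((28, 20), (-6, -24)) = 55.6058
d((28, 20), (-9, -8)) = 46.4004
d((-1, -1), (-6, -24)) = 23.5372
d((-1, -1), (-9, -8)) = 10.6301
d((-6, -24), (-9, -8)) = 16.2788

Closest pair: (-10, 3) and (-1, -1) with distance 9.8489

The closest pair is (-10, 3) and (-1, -1) with Euclidean distance 9.8489. For 7 points, brute-force pairwise comparison is shown above. For large n, the divide-and-conquer algorithm (sort by x, recurse on halves, check the dividing strip) achieves O(n log n).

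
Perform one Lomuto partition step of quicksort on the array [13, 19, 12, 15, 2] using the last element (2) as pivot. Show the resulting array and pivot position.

Lomuto partition with pivot = 2:

Initial array: [13, 19, 12, 15, 2]

arr[0]=13 > 2: no swap
arr[1]=19 > 2: no swap
arr[2]=12 > 2: no swap
arr[3]=15 > 2: no swap

Place pivot at position 0: [2, 19, 12, 15, 13]
Pivot position: 0

After partitioning with pivot 2, the array becomes [2, 19, 12, 15, 13]. The pivot is placed at index 0. All elements to the left of the pivot are <= 2, and all elements to the right are > 2.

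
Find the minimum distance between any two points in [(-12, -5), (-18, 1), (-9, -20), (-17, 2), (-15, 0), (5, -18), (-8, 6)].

Computing all pairwise distances among 7 points:

d((-12, -5), (-18, 1)) = 8.4853
d((-12, -5), (-9, -20)) = 15.2971
d((-12, -5), (-17, 2)) = 8.6023
d((-12, -5), (-15, 0)) = 5.831
d((-12, -5), (5, -18)) = 21.4009
d((-12, -5), (-8, 6)) = 11.7047
d((-18, 1), (-9, -20)) = 22.8473
d((-18, 1), (-17, 2)) = 1.4142 <-- minimum
d((-18, 1), (-15, 0)) = 3.1623
d((-18, 1), (5, -18)) = 29.8329
d((-18, 1), (-8, 6)) = 11.1803
d((-9, -20), (-17, 2)) = 23.4094
d((-9, -20), (-15, 0)) = 20.8806
d((-9, -20), (5, -18)) = 14.1421
d((-9, -20), (-8, 6)) = 26.0192
d((-17, 2), (-15, 0)) = 2.8284
d((-17, 2), (5, -18)) = 29.7321
d((-17, 2), (-8, 6)) = 9.8489
d((-15, 0), (5, -18)) = 26.9072
d((-15, 0), (-8, 6)) = 9.2195
d((5, -18), (-8, 6)) = 27.2947

Closest pair: (-18, 1) and (-17, 2) with distance 1.4142

The closest pair is (-18, 1) and (-17, 2) with Euclidean distance 1.4142. For 7 points, brute-force pairwise comparison is shown above. For large n, the divide-and-conquer algorithm (sort by x, recurse on halves, check the dividing strip) achieves O(n log n).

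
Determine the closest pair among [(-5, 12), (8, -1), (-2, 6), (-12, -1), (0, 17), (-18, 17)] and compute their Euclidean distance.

Computing all pairwise distances among 6 points:

d((-5, 12), (8, -1)) = 18.3848
d((-5, 12), (-2, 6)) = 6.7082 <-- minimum
d((-5, 12), (-12, -1)) = 14.7648
d((-5, 12), (0, 17)) = 7.0711
d((-5, 12), (-18, 17)) = 13.9284
d((8, -1), (-2, 6)) = 12.2066
d((8, -1), (-12, -1)) = 20.0
d((8, -1), (0, 17)) = 19.6977
d((8, -1), (-18, 17)) = 31.6228
d((-2, 6), (-12, -1)) = 12.2066
d((-2, 6), (0, 17)) = 11.1803
d((-2, 6), (-18, 17)) = 19.4165
d((-12, -1), (0, 17)) = 21.6333
d((-12, -1), (-18, 17)) = 18.9737
d((0, 17), (-18, 17)) = 18.0

Closest pair: (-5, 12) and (-2, 6) with distance 6.7082

The closest pair is (-5, 12) and (-2, 6) with Euclidean distance 6.7082. For 6 points, brute-force pairwise comparison is shown above. For large n, the divide-and-conquer algorithm (sort by x, recurse on halves, check the dividing strip) achieves O(n log n).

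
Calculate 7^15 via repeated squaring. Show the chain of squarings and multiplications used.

Computing 7^15 by squaring (build up from 7^1; each line after the first costs one multiplication):

7^1 = 7
7^2 = (7^1)^2 = 7^2 = 49
7^3 = 7 * 7^2 = 7 * 49 = 343
7^6 = (7^3)^2 = 343^2 = 117649
7^7 = 7 * 7^6 = 7 * 117649 = 823543
7^14 = (7^7)^2 = 823543^2 = 678223072849
7^15 = 7 * 7^14 = 7 * 678223072849 = 4747561509943

Result: 4747561509943
Multiplications needed: 6 (6 lines after 7^1)

7^15 = 4747561509943. Using exponentiation by squaring, this requires 6 multiplications. The key idea: if the exponent is even, square the half-power; if odd, multiply by the base once.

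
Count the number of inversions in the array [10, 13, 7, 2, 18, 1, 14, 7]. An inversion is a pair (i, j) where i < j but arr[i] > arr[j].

Finding inversions in [10, 13, 7, 2, 18, 1, 14, 7]:

(0, 2): arr[0]=10 > arr[2]=7
(0, 3): arr[0]=10 > arr[3]=2
(0, 5): arr[0]=10 > arr[5]=1
(0, 7): arr[0]=10 > arr[7]=7
(1, 2): arr[1]=13 > arr[2]=7
(1, 3): arr[1]=13 > arr[3]=2
(1, 5): arr[1]=13 > arr[5]=1
(1, 7): arr[1]=13 > arr[7]=7
(2, 3): arr[2]=7 > arr[3]=2
(2, 5): arr[2]=7 > arr[5]=1
(3, 5): arr[3]=2 > arr[5]=1
(4, 5): arr[4]=18 > arr[5]=1
(4, 6): arr[4]=18 > arr[6]=14
(4, 7): arr[4]=18 > arr[7]=7
(6, 7): arr[6]=14 > arr[7]=7

Total inversions: 15

The array has 15 inversion(s): (0,2), (0,3), (0,5), (0,7), (1,2), (1,3), (1,5), (1,7), (2,3), (2,5), (3,5), (4,5), (4,6), (4,7), (6,7). Each pair (i,j) satisfies i < j and arr[i] > arr[j].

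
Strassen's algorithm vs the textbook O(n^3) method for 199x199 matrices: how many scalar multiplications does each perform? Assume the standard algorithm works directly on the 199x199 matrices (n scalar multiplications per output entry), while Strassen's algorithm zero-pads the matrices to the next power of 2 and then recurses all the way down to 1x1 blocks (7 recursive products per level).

Matrix multiplication for 199x199 matrices:

Strassen's algorithm requires power-of-2 dimensions. Pad 199x199 to 256x256 (next power of 2).

Standard algorithm: 199^3 = 7880599 multiplications
Strassen's algorithm: 7^(log2(256)) = 7^8 = 5764801 multiplications
Savings: 7880599 - 5764801 = 2115798 multiplications

Standard: 7880599 multiplications (199^3). Strassen: 5764801 multiplications (7^8, after padding to 256x256). Strassen reduces 8 recursive multiplications to 7 at each level.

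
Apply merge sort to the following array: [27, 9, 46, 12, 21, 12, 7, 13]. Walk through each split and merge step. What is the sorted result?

Merge sort trace:

Split: [27, 9, 46, 12, 21, 12, 7, 13] -> [27, 9, 46, 12] and [21, 12, 7, 13]
  Split: [27, 9, 46, 12] -> [27, 9] and [46, 12]
    Split: [27, 9] -> [27] and [9]
    Merge: [27] + [9] -> [9, 27]
    Split: [46, 12] -> [46] and [12]
    Merge: [46] + [12] -> [12, 46]
  Merge: [9, 27] + [12, 46] -> [9, 12, 27, 46]
  Split: [21, 12, 7, 13] -> [21, 12] and [7, 13]
    Split: [21, 12] -> [21] and [12]
    Merge: [21] + [12] -> [12, 21]
    Split: [7, 13] -> [7] and [13]
    Merge: [7] + [13] -> [7, 13]
  Merge: [12, 21] + [7, 13] -> [7, 12, 13, 21]
Merge: [9, 12, 27, 46] + [7, 12, 13, 21] -> [7, 9, 12, 12, 13, 21, 27, 46]

Final sorted array: [7, 9, 12, 12, 13, 21, 27, 46]

The merge sort proceeds by recursively splitting the array and merging sorted halves.
After all merges, the sorted array is [7, 9, 12, 12, 13, 21, 27, 46].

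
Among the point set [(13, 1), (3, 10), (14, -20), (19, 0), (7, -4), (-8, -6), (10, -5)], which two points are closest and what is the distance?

Computing all pairwise distances among 7 points:

d((13, 1), (3, 10)) = 13.4536
d((13, 1), (14, -20)) = 21.0238
d((13, 1), (19, 0)) = 6.0828
d((13, 1), (7, -4)) = 7.8102
d((13, 1), (-8, -6)) = 22.1359
d((13, 1), (10, -5)) = 6.7082
d((3, 10), (14, -20)) = 31.9531
d((3, 10), (19, 0)) = 18.868
d((3, 10), (7, -4)) = 14.5602
d((3, 10), (-8, -6)) = 19.4165
d((3, 10), (10, -5)) = 16.5529
d((14, -20), (19, 0)) = 20.6155
d((14, -20), (7, -4)) = 17.4642
d((14, -20), (-8, -6)) = 26.0768
d((14, -20), (10, -5)) = 15.5242
d((19, 0), (7, -4)) = 12.6491
d((19, 0), (-8, -6)) = 27.6586
d((19, 0), (10, -5)) = 10.2956
d((7, -4), (-8, -6)) = 15.1327
d((7, -4), (10, -5)) = 3.1623 <-- minimum
d((-8, -6), (10, -5)) = 18.0278

Closest pair: (7, -4) and (10, -5) with distance 3.1623

The closest pair is (7, -4) and (10, -5) with Euclidean distance 3.1623. For 7 points, brute-force pairwise comparison is shown above. For large n, the divide-and-conquer algorithm (sort by x, recurse on halves, check the dividing strip) achieves O(n log n).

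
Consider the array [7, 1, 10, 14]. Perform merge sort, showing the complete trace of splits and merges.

Merge sort trace:

Split: [7, 1, 10, 14] -> [7, 1] and [10, 14]
  Split: [7, 1] -> [7] and [1]
  Merge: [7] + [1] -> [1, 7]
  Split: [10, 14] -> [10] and [14]
  Merge: [10] + [14] -> [10, 14]
Merge: [1, 7] + [10, 14] -> [1, 7, 10, 14]

Final sorted array: [1, 7, 10, 14]

The merge sort proceeds by recursively splitting the array and merging sorted halves.
After all merges, the sorted array is [1, 7, 10, 14].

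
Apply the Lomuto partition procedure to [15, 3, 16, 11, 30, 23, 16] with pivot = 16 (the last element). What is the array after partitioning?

Lomuto partition with pivot = 16:

Initial array: [15, 3, 16, 11, 30, 23, 16]

arr[0]=15 <= 16: swap with position 0, array becomes [15, 3, 16, 11, 30, 23, 16]
arr[1]=3 <= 16: swap with position 1, array becomes [15, 3, 16, 11, 30, 23, 16]
arr[2]=16 <= 16: swap with position 2, array becomes [15, 3, 16, 11, 30, 23, 16]
arr[3]=11 <= 16: swap with position 3, array becomes [15, 3, 16, 11, 30, 23, 16]
arr[4]=30 > 16: no swap
arr[5]=23 > 16: no swap

Place pivot at position 4: [15, 3, 16, 11, 16, 23, 30]
Pivot position: 4

After partitioning with pivot 16, the array becomes [15, 3, 16, 11, 16, 23, 30]. The pivot is placed at index 4. All elements to the left of the pivot are <= 16, and all elements to the right are > 16.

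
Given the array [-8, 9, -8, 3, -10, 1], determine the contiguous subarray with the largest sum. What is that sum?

Using Kadane's algorithm on [-8, 9, -8, 3, -10, 1]:

Scanning through the array:
Position 1 (value 9): max_ending_here = 9, max_so_far = 9
Position 2 (value -8): max_ending_here = 1, max_so_far = 9
Position 3 (value 3): max_ending_here = 4, max_so_far = 9
Position 4 (value -10): max_ending_here = -6, max_so_far = 9
Position 5 (value 1): max_ending_here = 1, max_so_far = 9

Maximum subarray: [9]
Maximum sum: 9

The maximum subarray is [9] with sum 9. This subarray runs from index 1 to index 1.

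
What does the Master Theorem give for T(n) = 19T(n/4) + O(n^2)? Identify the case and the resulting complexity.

Master Theorem for T(n) = 19T(n/4) + O(n^2):

a = 19, b = 4, c = 2
log_b(a) = log_4(19) = 2.1240

Case 1: c = 2 < log_4(19) = 2.1240
T(n) = O(n^(log_4 19))

For T(n) = 19T(n/4) + O(n^2): log_4(19) = 2.1240. This is Case 1 of the Master Theorem (c < log_b(a), work dominated by leaves), giving O(n^(log_4 19)).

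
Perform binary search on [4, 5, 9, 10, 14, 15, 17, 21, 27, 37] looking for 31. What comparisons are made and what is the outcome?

Binary search for 31 in [4, 5, 9, 10, 14, 15, 17, 21, 27, 37]:

lo=0, hi=9, mid=4, arr[mid]=14 -> 14 < 31, search right half
lo=5, hi=9, mid=7, arr[mid]=21 -> 21 < 31, search right half
lo=8, hi=9, mid=8, arr[mid]=27 -> 27 < 31, search right half
lo=9, hi=9, mid=9, arr[mid]=37 -> 37 > 31, search left half
lo=9 > hi=8, target 31 not found

Binary search determines that 31 is not in the array after 4 comparisons. The search space was exhausted without finding the target.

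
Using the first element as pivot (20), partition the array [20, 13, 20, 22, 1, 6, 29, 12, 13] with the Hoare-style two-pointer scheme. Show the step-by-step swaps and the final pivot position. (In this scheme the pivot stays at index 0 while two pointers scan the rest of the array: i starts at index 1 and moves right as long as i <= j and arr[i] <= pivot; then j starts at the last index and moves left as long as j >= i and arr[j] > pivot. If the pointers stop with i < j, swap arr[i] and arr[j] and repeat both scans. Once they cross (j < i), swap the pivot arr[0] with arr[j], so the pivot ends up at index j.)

Hoare-style two-pointer partition with pivot = 20:

Initial array: [20, 13, 20, 22, 1, 6, 29, 12, 13]

Pointers start at i = 1, j = 8.
i stops at index 3 (arr[3]=22 > 20), j stops at index 8 (arr[8]=13 <= 20): swap arr[3] and arr[8], array becomes [20, 13, 20, 13, 1, 6, 29, 12, 22]
i stops at index 6 (arr[6]=29 > 20), j stops at index 7 (arr[7]=12 <= 20): swap arr[6] and arr[7], array becomes [20, 13, 20, 13, 1, 6, 12, 29, 22]
i ends at 7, j ends at 6: the pointers have crossed (j < i), so scanning stops.

Swap pivot arr[0] with arr[6] to place pivot at position 6: [12, 13, 20, 13, 1, 6, 20, 29, 22]
Pivot position: 6

After partitioning with pivot 20, the array becomes [12, 13, 20, 13, 1, 6, 20, 29, 22]. The pivot is placed at index 6. All elements to the left of the pivot are <= 20, and all elements to the right are > 20.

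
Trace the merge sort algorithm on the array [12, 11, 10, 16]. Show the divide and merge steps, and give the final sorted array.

Merge sort trace:

Split: [12, 11, 10, 16] -> [12, 11] and [10, 16]
  Split: [12, 11] -> [12] and [11]
  Merge: [12] + [11] -> [11, 12]
  Split: [10, 16] -> [10] and [16]
  Merge: [10] + [16] -> [10, 16]
Merge: [11, 12] + [10, 16] -> [10, 11, 12, 16]

Final sorted array: [10, 11, 12, 16]

The merge sort proceeds by recursively splitting the array and merging sorted halves.
After all merges, the sorted array is [10, 11, 12, 16].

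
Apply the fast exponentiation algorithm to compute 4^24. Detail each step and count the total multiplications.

Computing 4^24 by squaring (build up from 4^1; each line after the first costs one multiplication):

4^1 = 4
4^2 = (4^1)^2 = 4^2 = 16
4^3 = 4 * 4^2 = 4 * 16 = 64
4^6 = (4^3)^2 = 64^2 = 4096
4^12 = (4^6)^2 = 4096^2 = 16777216
4^24 = (4^12)^2 = 16777216^2 = 281474976710656

Result: 281474976710656
Multiplications needed: 5 (5 lines after 4^1)

4^24 = 281474976710656. Using exponentiation by squaring, this requires 5 multiplications. The key idea: if the exponent is even, square the half-power; if odd, multiply by the base once.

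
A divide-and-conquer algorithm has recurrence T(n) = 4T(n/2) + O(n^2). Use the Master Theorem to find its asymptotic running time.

Master Theorem for T(n) = 4T(n/2) + O(n^2):

a = 4, b = 2, c = 2
log_b(a) = log_2(4) = 2.0000

Case 2: c = 2 = log_2(4) = 2.0000
T(n) = O(n^2 log n) = O(n^2 log n)

For T(n) = 4T(n/2) + O(n^2): log_2(4) = 2.0000. This is Case 2 of the Master Theorem (c = log_b(a), equal work at all levels), giving O(n^2 log n).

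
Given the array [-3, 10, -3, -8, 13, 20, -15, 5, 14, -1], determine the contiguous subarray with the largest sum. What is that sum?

Using Kadane's algorithm on [-3, 10, -3, -8, 13, 20, -15, 5, 14, -1]:

Scanning through the array:
Position 1 (value 10): max_ending_here = 10, max_so_far = 10
Position 2 (value -3): max_ending_here = 7, max_so_far = 10
Position 3 (value -8): max_ending_here = -1, max_so_far = 10
Position 4 (value 13): max_ending_here = 13, max_so_far = 13
Position 5 (value 20): max_ending_here = 33, max_so_far = 33
Position 6 (value -15): max_ending_here = 18, max_so_far = 33
Position 7 (value 5): max_ending_here = 23, max_so_far = 33
Position 8 (value 14): max_ending_here = 37, max_so_far = 37
Position 9 (value -1): max_ending_here = 36, max_so_far = 37

Maximum subarray: [13, 20, -15, 5, 14]
Maximum sum: 37

The maximum subarray is [13, 20, -15, 5, 14] with sum 37. This subarray runs from index 4 to index 8.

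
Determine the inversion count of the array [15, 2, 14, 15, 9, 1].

Finding inversions in [15, 2, 14, 15, 9, 1]:

(0, 1): arr[0]=15 > arr[1]=2
(0, 2): arr[0]=15 > arr[2]=14
(0, 4): arr[0]=15 > arr[4]=9
(0, 5): arr[0]=15 > arr[5]=1
(1, 5): arr[1]=2 > arr[5]=1
(2, 4): arr[2]=14 > arr[4]=9
(2, 5): arr[2]=14 > arr[5]=1
(3, 4): arr[3]=15 > arr[4]=9
(3, 5): arr[3]=15 > arr[5]=1
(4, 5): arr[4]=9 > arr[5]=1

Total inversions: 10

The array has 10 inversion(s): (0,1), (0,2), (0,4), (0,5), (1,5), (2,4), (2,5), (3,4), (3,5), (4,5). Each pair (i,j) satisfies i < j and arr[i] > arr[j].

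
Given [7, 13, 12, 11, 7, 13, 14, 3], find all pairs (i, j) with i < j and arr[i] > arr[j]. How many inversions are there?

Finding inversions in [7, 13, 12, 11, 7, 13, 14, 3]:

(0, 7): arr[0]=7 > arr[7]=3
(1, 2): arr[1]=13 > arr[2]=12
(1, 3): arr[1]=13 > arr[3]=11
(1, 4): arr[1]=13 > arr[4]=7
(1, 7): arr[1]=13 > arr[7]=3
(2, 3): arr[2]=12 > arr[3]=11
(2, 4): arr[2]=12 > arr[4]=7
(2, 7): arr[2]=12 > arr[7]=3
(3, 4): arr[3]=11 > arr[4]=7
(3, 7): arr[3]=11 > arr[7]=3
(4, 7): arr[4]=7 > arr[7]=3
(5, 7): arr[5]=13 > arr[7]=3
(6, 7): arr[6]=14 > arr[7]=3

Total inversions: 13

The array has 13 inversion(s): (0,7), (1,2), (1,3), (1,4), (1,7), (2,3), (2,4), (2,7), (3,4), (3,7), (4,7), (5,7), (6,7). Each pair (i,j) satisfies i < j and arr[i] > arr[j].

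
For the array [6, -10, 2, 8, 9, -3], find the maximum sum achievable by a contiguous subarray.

Using Kadane's algorithm on [6, -10, 2, 8, 9, -3]:

Scanning through the array:
Position 1 (value -10): max_ending_here = -4, max_so_far = 6
Position 2 (value 2): max_ending_here = 2, max_so_far = 6
Position 3 (value 8): max_ending_here = 10, max_so_far = 10
Position 4 (value 9): max_ending_here = 19, max_so_far = 19
Position 5 (value -3): max_ending_here = 16, max_so_far = 19

Maximum subarray: [2, 8, 9]
Maximum sum: 19

The maximum subarray is [2, 8, 9] with sum 19. This subarray runs from index 2 to index 4.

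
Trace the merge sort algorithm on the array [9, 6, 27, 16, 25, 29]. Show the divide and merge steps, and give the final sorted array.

Merge sort trace:

Split: [9, 6, 27, 16, 25, 29] -> [9, 6, 27] and [16, 25, 29]
  Split: [9, 6, 27] -> [9] and [6, 27]
    Split: [6, 27] -> [6] and [27]
    Merge: [6] + [27] -> [6, 27]
  Merge: [9] + [6, 27] -> [6, 9, 27]
  Split: [16, 25, 29] -> [16] and [25, 29]
    Split: [25, 29] -> [25] and [29]
    Merge: [25] + [29] -> [25, 29]
  Merge: [16] + [25, 29] -> [16, 25, 29]
Merge: [6, 9, 27] + [16, 25, 29] -> [6, 9, 16, 25, 27, 29]

Final sorted array: [6, 9, 16, 25, 27, 29]

The merge sort proceeds by recursively splitting the array and merging sorted halves.
After all merges, the sorted array is [6, 9, 16, 25, 27, 29].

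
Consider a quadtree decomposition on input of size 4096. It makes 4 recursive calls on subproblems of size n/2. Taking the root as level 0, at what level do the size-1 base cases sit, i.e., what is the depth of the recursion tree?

For divide and conquer with division factor 2:

Problem sizes at each level:
Level 0: 4096
Level 1: 2048
Level 2: 1024
Level 3: 512
Level 4: 256
Level 5: 128
Level 6: 64
Level 7: 32
Level 8: 16
Level 9: 8
Level 10: 4
Level 11: 2
Level 12: 1

The root is level 0 and the size-1 base case is level 12 (the tree spans levels 0 through 12, i.e. 13 levels counting the root), so the depth is the number of divisions: log_2(4096) = 12

The recursion tree depth is log_2(4096) = 12. At each level, the problem size is divided by 2, so it takes 12 divisions to reduce to a base case of size 1. The algorithm makes 4 recursive calls at each level.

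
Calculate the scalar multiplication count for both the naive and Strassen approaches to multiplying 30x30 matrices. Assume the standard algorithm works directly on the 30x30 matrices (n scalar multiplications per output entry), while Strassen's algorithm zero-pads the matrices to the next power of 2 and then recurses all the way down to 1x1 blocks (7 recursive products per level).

Matrix multiplication for 30x30 matrices:

Strassen's algorithm requires power-of-2 dimensions. Pad 30x30 to 32x32 (next power of 2).

Standard algorithm: 30^3 = 27000 multiplications
Strassen's algorithm: 7^(log2(32)) = 7^5 = 16807 multiplications
Savings: 27000 - 16807 = 10193 multiplications

Standard: 27000 multiplications (30^3). Strassen: 16807 multiplications (7^5, after padding to 32x32). Strassen reduces 8 recursive multiplications to 7 at each level.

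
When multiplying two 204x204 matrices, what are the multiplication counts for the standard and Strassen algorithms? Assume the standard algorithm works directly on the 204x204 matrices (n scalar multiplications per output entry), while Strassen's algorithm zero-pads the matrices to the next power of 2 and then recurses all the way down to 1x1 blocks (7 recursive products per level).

Matrix multiplication for 204x204 matrices:

Strassen's algorithm requires power-of-2 dimensions. Pad 204x204 to 256x256 (next power of 2).

Standard algorithm: 204^3 = 8489664 multiplications
Strassen's algorithm: 7^(log2(256)) = 7^8 = 5764801 multiplications
Savings: 8489664 - 5764801 = 2724863 multiplications

Standard: 8489664 multiplications (204^3). Strassen: 5764801 multiplications (7^8, after padding to 256x256). Strassen reduces 8 recursive multiplications to 7 at each level.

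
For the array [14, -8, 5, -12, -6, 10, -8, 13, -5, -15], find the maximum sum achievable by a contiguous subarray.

Using Kadane's algorithm on [14, -8, 5, -12, -6, 10, -8, 13, -5, -15]:

Scanning through the array:
Position 1 (value -8): max_ending_here = 6, max_so_far = 14
Position 2 (value 5): max_ending_here = 11, max_so_far = 14
Position 3 (value -12): max_ending_here = -1, max_so_far = 14
Position 4 (value -6): max_ending_here = -6, max_so_far = 14
Position 5 (value 10): max_ending_here = 10, max_so_far = 14
Position 6 (value -8): max_ending_here = 2, max_so_far = 14
Position 7 (value 13): max_ending_here = 15, max_so_far = 15
Position 8 (value -5): max_ending_here = 10, max_so_far = 15
Position 9 (value -15): max_ending_here = -5, max_so_far = 15

Maximum subarray: [10, -8, 13]
Maximum sum: 15

The maximum subarray is [10, -8, 13] with sum 15. This subarray runs from index 5 to index 7.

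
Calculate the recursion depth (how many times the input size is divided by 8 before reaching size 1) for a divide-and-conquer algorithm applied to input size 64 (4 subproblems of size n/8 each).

For divide and conquer with division factor 8:

Problem sizes at each level:
Level 0: 64
Level 1: 8
Level 2: 1

The root is level 0 and the size-1 base case is level 2 (the tree spans levels 0 through 2, i.e. 3 levels counting the root), so the depth is the number of divisions: log_8(64) = 2

The recursion tree depth is log_8(64) = 2. At each level, the problem size is divided by 8, so it takes 2 divisions to reduce to a base case of size 1. The algorithm makes 4 recursive calls at each level.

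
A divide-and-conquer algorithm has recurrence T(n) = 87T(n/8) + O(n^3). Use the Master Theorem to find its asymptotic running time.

Master Theorem for T(n) = 87T(n/8) + O(n^3):

a = 87, b = 8, c = 3
log_b(a) = log_8(87) = 2.1476

Case 3: c = 3 > log_8(87) = 2.1476
T(n) = O(n^3) = O(n^3)

For T(n) = 87T(n/8) + O(n^3): log_8(87) = 2.1476. This is Case 3 of the Master Theorem (c > log_b(a), work dominated by root), giving O(n^3).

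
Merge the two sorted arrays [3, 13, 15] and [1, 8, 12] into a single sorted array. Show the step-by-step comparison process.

Merging process:

Compare 3 vs 1: take 1 from right. Merged: [1]
Compare 3 vs 8: take 3 from left. Merged: [1, 3]
Compare 13 vs 8: take 8 from right. Merged: [1, 3, 8]
Compare 13 vs 12: take 12 from right. Merged: [1, 3, 8, 12]
Append remaining from left: [13, 15]. Merged: [1, 3, 8, 12, 13, 15]

Final merged array: [1, 3, 8, 12, 13, 15]
Total comparisons: 4

The merged array is [1, 3, 8, 12, 13, 15], requiring 4 comparisons. The merge step runs in O(n) time where n is the total number of elements.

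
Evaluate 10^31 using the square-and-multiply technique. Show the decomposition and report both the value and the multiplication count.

Computing 10^31 by squaring (build up from 10^1; each line after the first costs one multiplication):

10^1 = 10
10^2 = (10^1)^2 = 10^2 = 100
10^3 = 10 * 10^2 = 10 * 100 = 1000
10^6 = (10^3)^2 = 1000^2 = 1000000
10^7 = 10 * 10^6 = 10 * 1000000 = 10000000
10^14 = (10^7)^2 = 10000000^2 = 100000000000000
10^15 = 10 * 10^14 = 10 * 100000000000000 = 1000000000000000
10^30 = (10^15)^2 = 1000000000000000^2 = 1000000000000000000000000000000
10^31 = 10 * 10^30 = 10 * 1000000000000000000000000000000 = 10000000000000000000000000000000

Result: 10000000000000000000000000000000
Multiplications needed: 8 (8 lines after 10^1)

10^31 = 10000000000000000000000000000000. Using exponentiation by squaring, this requires 8 multiplications. The key idea: if the exponent is even, square the half-power; if odd, multiply by the base once.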